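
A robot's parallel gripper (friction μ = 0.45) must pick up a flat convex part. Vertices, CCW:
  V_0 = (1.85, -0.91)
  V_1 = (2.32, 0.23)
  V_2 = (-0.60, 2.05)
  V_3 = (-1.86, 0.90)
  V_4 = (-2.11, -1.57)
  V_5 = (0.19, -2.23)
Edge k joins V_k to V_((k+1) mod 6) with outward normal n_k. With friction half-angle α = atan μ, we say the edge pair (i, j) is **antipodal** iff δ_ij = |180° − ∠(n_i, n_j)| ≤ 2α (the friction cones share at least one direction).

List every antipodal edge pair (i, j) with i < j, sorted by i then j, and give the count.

count = 5; pairs: (0,2), (0,3), (1,4), (2,5), (3,5)

α = atan 0.45 = 24.23°;  2α = 48.46°
n_0 = (+0.9245, -0.3812)
n_1 = (+0.5290, +0.8487)
n_2 = (-0.6741, +0.7386)
n_3 = (-0.9949, +0.1007)
n_4 = (-0.2758, -0.9612)
n_5 = (+0.6224, -0.7827)
  (0,1): δ = 99.53°  ·
  (0,2): δ = 25.21°  ✓
  (0,3): δ = 16.63°  ✓
  (0,4): δ = 96.39°  ·
  (0,5): δ = 150.90°  ·
  (1,2): δ = 105.68°  ·
  (1,3): δ = 63.84°  ·
  (1,4): δ = 15.92°  ✓
  (1,5): δ = 70.43°  ·
  (2,3): δ = 138.17°  ·
  (2,4): δ = 58.40°  ·
  (2,5): δ = 3.90°  ✓
  (3,4): δ = 100.23°  ·
  (3,5): δ = 45.73°  ✓
  (4,5): δ = 125.50°  ·
antipodal pairs: 5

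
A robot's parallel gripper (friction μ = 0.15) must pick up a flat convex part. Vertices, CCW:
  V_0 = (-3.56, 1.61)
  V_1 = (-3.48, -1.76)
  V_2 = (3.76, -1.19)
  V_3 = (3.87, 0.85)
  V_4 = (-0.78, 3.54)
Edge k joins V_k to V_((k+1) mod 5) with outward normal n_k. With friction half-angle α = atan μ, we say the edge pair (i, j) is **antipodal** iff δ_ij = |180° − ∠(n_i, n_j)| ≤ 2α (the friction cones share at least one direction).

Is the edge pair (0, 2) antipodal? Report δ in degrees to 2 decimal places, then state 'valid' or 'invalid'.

α = atan 0.15 = 8.53°;  2α = 17.06°
edge 0: e_0 = (+0.08, -3.37);  n_0 = (-0.9997, -0.0237)
edge 2: e_2 = (+0.11, +2.04);  n_2 = (+0.9985, -0.0538)
∠(n_0, n_2) = 175.55°
δ = |180° − 175.55°| = 4.45°
4.45° ≤ 2α = 17.06°  →  valid

δ = 4.45°, valid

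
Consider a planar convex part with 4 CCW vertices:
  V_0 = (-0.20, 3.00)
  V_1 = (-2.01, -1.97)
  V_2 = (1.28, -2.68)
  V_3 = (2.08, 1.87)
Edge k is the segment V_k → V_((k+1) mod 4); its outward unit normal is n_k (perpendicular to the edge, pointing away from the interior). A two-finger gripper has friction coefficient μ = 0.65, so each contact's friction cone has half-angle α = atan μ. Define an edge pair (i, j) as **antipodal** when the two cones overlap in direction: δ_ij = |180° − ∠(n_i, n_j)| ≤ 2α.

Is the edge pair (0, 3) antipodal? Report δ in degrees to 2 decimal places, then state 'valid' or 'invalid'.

α = atan 0.65 = 33.02°;  2α = 66.05°
edge 0: e_0 = (-1.81, -4.97);  n_0 = (-0.9396, +0.3422)
edge 3: e_3 = (-2.28, +1.13);  n_3 = (+0.4441, +0.8960)
∠(n_0, n_3) = 96.35°
δ = |180° − 96.35°| = 83.65°
83.65° > 2α = 66.05°  →  invalid

δ = 83.65°, invalid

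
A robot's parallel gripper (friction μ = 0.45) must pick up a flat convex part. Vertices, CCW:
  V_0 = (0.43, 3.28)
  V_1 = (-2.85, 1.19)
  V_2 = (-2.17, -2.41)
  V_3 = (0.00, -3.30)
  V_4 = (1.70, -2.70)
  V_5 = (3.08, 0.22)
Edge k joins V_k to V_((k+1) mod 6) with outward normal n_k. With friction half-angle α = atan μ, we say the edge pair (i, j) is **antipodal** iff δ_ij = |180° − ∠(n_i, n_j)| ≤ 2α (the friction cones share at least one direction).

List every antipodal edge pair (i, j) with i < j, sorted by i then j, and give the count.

count = 5; pairs: (0,3), (0,4), (1,4), (1,5), (2,5)

α = atan 0.45 = 24.23°;  2α = 48.46°
n_0 = (-0.5374, +0.8433)
n_1 = (-0.9826, -0.1856)
n_2 = (-0.3795, -0.9252)
n_3 = (+0.3328, -0.9430)
n_4 = (+0.9041, -0.4273)
n_5 = (+0.7559, +0.6546)
  (0,1): δ = 111.81°  ·
  (0,2): δ = 54.81°  ·
  (0,3): δ = 13.07°  ✓
  (0,4): δ = 32.20°  ✓
  (0,5): δ = 98.39°  ·
  (1,2): δ = 123.00°  ·
  (1,3): δ = 81.26°  ·
  (1,4): δ = 35.99°  ✓
  (1,5): δ = 30.20°  ✓
  (2,3): δ = 138.26°  ·
  (2,4): δ = 93.00°  ·
  (2,5): δ = 26.81°  ✓
  (3,4): δ = 134.74°  ·
  (3,5): δ = 68.55°  ·
  (4,5): δ = 113.81°  ·
antipodal pairs: 5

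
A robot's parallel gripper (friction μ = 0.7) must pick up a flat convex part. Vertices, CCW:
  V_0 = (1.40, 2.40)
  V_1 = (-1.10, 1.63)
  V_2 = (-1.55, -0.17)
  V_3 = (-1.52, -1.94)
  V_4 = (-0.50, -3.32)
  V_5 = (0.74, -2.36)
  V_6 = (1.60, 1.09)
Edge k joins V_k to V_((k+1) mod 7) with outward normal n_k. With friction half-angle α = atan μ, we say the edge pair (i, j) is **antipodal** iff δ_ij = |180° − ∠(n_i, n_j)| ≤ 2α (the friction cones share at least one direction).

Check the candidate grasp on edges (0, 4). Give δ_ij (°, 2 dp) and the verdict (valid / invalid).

α = atan 0.7 = 34.99°;  2α = 69.98°
edge 0: e_0 = (-2.50, -0.77);  n_0 = (-0.2944, +0.9557)
edge 4: e_4 = (+1.24, +0.96);  n_4 = (+0.6122, -0.7907)
∠(n_0, n_4) = 159.37°
δ = |180° − 159.37°| = 20.63°
20.63° ≤ 2α = 69.98°  →  valid

δ = 20.63°, valid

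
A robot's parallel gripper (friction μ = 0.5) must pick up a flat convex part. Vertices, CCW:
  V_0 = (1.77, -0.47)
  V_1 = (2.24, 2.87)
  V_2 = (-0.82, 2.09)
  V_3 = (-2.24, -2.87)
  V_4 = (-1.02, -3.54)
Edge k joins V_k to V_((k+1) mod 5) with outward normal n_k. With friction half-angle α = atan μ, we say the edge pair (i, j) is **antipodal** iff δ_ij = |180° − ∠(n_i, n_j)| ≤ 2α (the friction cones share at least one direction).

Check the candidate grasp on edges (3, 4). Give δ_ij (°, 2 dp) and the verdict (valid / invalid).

α = atan 0.5 = 26.57°;  2α = 53.13°
edge 3: e_3 = (+1.22, -0.67);  n_3 = (-0.4814, -0.8765)
edge 4: e_4 = (+2.79, +3.07);  n_4 = (+0.7400, -0.6726)
∠(n_3, n_4) = 76.51°
δ = |180° − 76.51°| = 103.49°
103.49° > 2α = 53.13°  →  invalid

δ = 103.49°, invalid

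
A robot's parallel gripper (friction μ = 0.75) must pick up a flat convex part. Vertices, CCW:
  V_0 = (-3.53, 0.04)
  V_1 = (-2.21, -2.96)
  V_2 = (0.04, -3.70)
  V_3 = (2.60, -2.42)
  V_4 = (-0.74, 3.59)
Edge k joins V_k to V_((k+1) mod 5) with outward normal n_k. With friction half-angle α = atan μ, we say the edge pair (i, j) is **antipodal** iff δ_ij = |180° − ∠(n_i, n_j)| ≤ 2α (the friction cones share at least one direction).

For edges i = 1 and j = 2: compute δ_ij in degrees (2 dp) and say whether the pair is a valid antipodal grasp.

α = atan 0.75 = 36.87°;  2α = 73.74°
edge 1: e_1 = (+2.25, -0.74);  n_1 = (-0.3124, -0.9499)
edge 2: e_2 = (+2.56, +1.28);  n_2 = (+0.4472, -0.8944)
∠(n_1, n_2) = 44.77°
δ = |180° − 44.77°| = 135.23°
135.23° > 2α = 73.74°  →  invalid

δ = 135.23°, invalid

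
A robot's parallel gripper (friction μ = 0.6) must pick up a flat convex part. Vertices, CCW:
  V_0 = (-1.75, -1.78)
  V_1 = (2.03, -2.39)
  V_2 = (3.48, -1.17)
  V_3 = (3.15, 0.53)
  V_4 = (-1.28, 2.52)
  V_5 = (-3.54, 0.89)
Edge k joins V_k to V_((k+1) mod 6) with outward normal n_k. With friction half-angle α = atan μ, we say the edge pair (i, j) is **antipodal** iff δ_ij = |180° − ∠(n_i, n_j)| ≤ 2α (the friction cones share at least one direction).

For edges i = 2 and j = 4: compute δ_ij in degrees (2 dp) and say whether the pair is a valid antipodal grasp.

α = atan 0.6 = 30.96°;  2α = 61.93°
edge 2: e_2 = (-0.33, +1.70);  n_2 = (+0.9817, +0.1906)
edge 4: e_4 = (-2.26, -1.63);  n_4 = (-0.5850, +0.8111)
∠(n_2, n_4) = 114.82°
δ = |180° − 114.82°| = 65.18°
65.18° > 2α = 61.93°  →  invalid

δ = 65.18°, invalid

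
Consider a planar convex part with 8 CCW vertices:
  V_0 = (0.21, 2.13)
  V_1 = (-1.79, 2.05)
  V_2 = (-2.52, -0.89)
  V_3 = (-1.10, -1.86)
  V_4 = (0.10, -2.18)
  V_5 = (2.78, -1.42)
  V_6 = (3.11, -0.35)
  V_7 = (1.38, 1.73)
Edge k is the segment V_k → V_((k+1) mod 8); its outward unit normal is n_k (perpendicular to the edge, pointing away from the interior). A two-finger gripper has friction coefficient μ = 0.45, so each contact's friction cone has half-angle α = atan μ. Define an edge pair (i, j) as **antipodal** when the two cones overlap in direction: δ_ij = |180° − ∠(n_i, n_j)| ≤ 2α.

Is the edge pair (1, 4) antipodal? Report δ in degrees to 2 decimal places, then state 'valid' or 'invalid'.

δ = 60.22°, invalid

α = atan 0.45 = 24.23°;  2α = 48.46°
edge 1: e_1 = (-0.73, -2.94);  n_1 = (-0.9705, +0.2410)
edge 4: e_4 = (+2.68, +0.76);  n_4 = (+0.2728, -0.9621)
∠(n_1, n_4) = 119.78°
δ = |180° − 119.78°| = 60.22°
60.22° > 2α = 48.46°  →  invalid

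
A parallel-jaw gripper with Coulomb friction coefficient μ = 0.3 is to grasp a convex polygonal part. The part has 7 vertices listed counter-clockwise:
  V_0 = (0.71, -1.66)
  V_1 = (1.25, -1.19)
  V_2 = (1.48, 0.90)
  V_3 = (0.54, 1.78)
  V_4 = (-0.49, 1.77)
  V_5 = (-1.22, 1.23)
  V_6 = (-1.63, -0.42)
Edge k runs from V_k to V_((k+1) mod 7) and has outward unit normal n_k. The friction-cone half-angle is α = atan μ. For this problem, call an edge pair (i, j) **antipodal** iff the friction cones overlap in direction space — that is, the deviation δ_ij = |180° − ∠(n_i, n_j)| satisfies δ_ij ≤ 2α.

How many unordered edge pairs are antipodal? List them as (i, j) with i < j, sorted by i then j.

count = 4; pairs: (0,4), (1,5), (2,6), (3,6)

α = atan 0.3 = 16.70°;  2α = 33.40°
n_0 = (+0.6565, -0.7543)
n_1 = (+0.9940, -0.1094)
n_2 = (+0.6834, +0.7300)
n_3 = (-0.0097, +1.0000)
n_4 = (-0.5947, +0.8039)
n_5 = (-0.9705, +0.2412)
n_6 = (-0.4682, -0.8836)
  (0,1): δ = 137.32°  ·
  (0,2): δ = 84.15°  ·
  (0,3): δ = 40.48°  ·
  (0,4): δ = 4.54°  ✓
  (0,5): δ = 35.01°  ·
  (0,6): δ = 111.04°  ·
  (1,2): δ = 126.83°  ·
  (1,3): δ = 83.16°  ·
  (1,4): δ = 47.23°  ·
  (1,5): δ = 7.67°  ✓
  (1,6): δ = 68.36°  ·
  (2,3): δ = 136.33°  ·
  (2,4): δ = 100.40°  ·
  (2,5): δ = 60.84°  ·
  (2,6): δ = 15.19°  ✓
  (3,4): δ = 144.06°  ·
  (3,5): δ = 104.51°  ·
  (3,6): δ = 28.48°  ✓
  (4,5): δ = 140.45°  ·
  (4,6): δ = 64.41°  ·
  (5,6): δ = 103.97°  ·
antipodal pairs: 4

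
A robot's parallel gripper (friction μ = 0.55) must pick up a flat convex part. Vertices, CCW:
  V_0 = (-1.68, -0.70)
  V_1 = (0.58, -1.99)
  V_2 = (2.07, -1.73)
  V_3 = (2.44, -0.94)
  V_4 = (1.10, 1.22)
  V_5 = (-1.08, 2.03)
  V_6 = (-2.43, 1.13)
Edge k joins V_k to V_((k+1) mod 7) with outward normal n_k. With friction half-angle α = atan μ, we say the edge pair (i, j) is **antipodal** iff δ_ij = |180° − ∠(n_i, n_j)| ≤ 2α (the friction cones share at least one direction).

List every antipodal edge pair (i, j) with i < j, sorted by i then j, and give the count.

α = atan 0.55 = 28.81°;  2α = 57.62°
n_0 = (-0.4957, -0.8685)
n_1 = (+0.1719, -0.9851)
n_2 = (+0.9056, -0.4241)
n_3 = (+0.8498, +0.5272)
n_4 = (+0.3483, +0.9374)
n_5 = (-0.5547, +0.8321)
n_6 = (-0.9253, -0.3792)
  (0,1): δ = 140.38°  ·
  (0,2): δ = 85.38°  ·
  (0,3): δ = 28.47°  ✓
  (0,4): δ = 9.33°  ✓
  (0,5): δ = 63.41°  ·
  (0,6): δ = 142.00°  ·
  (1,2): δ = 124.99°  ·
  (1,3): δ = 68.08°  ·
  (1,4): δ = 30.28°  ✓
  (1,5): δ = 23.79°  ✓
  (1,6): δ = 102.39°  ·
  (2,3): δ = 123.09°  ·
  (2,4): δ = 85.29°  ·
  (2,5): δ = 31.21°  ✓
  (2,6): δ = 47.38°  ✓
  (3,4): δ = 142.20°  ·
  (3,5): δ = 88.12°  ·
  (3,6): δ = 9.53°  ✓
  (4,5): δ = 125.93°  ·
  (4,6): δ = 47.33°  ✓
  (5,6): δ = 101.40°  ·
antipodal pairs: 8

count = 8; pairs: (0,3), (0,4), (1,4), (1,5), (2,5), (2,6), (3,6), (4,6)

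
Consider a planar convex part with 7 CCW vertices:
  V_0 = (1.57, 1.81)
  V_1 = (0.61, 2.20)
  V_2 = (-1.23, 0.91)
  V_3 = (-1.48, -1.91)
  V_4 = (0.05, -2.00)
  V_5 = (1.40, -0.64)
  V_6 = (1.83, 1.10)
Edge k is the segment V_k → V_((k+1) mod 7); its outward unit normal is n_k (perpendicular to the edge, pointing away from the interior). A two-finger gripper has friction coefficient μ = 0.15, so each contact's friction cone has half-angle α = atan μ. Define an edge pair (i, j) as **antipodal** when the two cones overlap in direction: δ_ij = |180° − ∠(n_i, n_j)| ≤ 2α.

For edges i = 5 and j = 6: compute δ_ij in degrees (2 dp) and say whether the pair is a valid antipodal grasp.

δ = 146.01°, invalid

α = atan 0.15 = 8.53°;  2α = 17.06°
edge 5: e_5 = (+0.43, +1.74);  n_5 = (+0.9708, -0.2399)
edge 6: e_6 = (-0.26, +0.71);  n_6 = (+0.9390, +0.3439)
∠(n_5, n_6) = 33.99°
δ = |180° − 33.99°| = 146.01°
146.01° > 2α = 17.06°  →  invalid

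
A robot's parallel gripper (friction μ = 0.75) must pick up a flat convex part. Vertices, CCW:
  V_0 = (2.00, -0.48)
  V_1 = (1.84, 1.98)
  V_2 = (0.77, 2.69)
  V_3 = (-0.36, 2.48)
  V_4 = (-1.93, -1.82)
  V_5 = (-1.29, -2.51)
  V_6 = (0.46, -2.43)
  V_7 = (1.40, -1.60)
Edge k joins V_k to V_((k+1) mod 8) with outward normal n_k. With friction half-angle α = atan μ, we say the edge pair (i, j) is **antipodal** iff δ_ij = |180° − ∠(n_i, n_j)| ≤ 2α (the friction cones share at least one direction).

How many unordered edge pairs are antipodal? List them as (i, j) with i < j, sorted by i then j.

count = 12; pairs: (0,3), (0,4), (1,4), (1,5), (2,4), (2,5), (2,6), (2,7), (3,5), (3,6), (3,7), (4,7)

α = atan 0.75 = 36.87°;  2α = 73.74°
n_0 = (+0.9979, +0.0649)
n_1 = (+0.5529, +0.8332)
n_2 = (-0.1827, +0.9832)
n_3 = (-0.9393, +0.3430)
n_4 = (-0.7332, -0.6800)
n_5 = (+0.0457, -0.9990)
n_6 = (+0.6619, -0.7496)
n_7 = (+0.8815, -0.4722)
  (0,1): δ = 127.29°  ·
  (0,2): δ = 83.19°  ·
  (0,3): δ = 23.78°  ✓
  (0,4): δ = 39.13°  ✓
  (0,5): δ = 88.90°  ·
  (0,6): δ = 127.72°  ·
  (0,7): δ = 148.10°  ·
  (1,2): δ = 135.91°  ·
  (1,3): δ = 76.49°  ·
  (1,4): δ = 13.59°  ✓
  (1,5): δ = 36.18°  ✓
  (1,6): δ = 75.01°  ·
  (1,7): δ = 95.39°  ·
  (2,3): δ = 120.59°  ·
  (2,4): δ = 57.68°  ✓
  (2,5): δ = 7.91°  ✓
  (2,6): δ = 30.92°  ✓
  (2,7): δ = 51.29°  ✓
  (3,4): δ = 117.10°  ·
  (3,5): δ = 67.32°  ✓
  (3,6): δ = 28.50°  ✓
  (3,7): δ = 8.12°  ✓
  (4,5): δ = 130.23°  ·
  (4,6): δ = 91.40°  ·
  (4,7): δ = 71.03°  ✓
  (5,6): δ = 141.17°  ·
  (5,7): δ = 120.80°  ·
  (6,7): δ = 159.62°  ·
antipodal pairs: 12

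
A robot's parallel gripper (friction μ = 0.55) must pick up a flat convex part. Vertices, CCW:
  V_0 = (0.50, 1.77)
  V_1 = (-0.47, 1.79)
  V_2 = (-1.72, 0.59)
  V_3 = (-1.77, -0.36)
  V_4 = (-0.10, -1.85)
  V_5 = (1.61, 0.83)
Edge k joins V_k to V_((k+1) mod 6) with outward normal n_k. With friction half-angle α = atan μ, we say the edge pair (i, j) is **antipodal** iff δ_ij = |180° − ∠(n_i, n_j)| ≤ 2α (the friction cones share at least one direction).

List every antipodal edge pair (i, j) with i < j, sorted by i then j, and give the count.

count = 5; pairs: (0,3), (1,4), (2,4), (2,5), (3,5)

α = atan 0.55 = 28.81°;  2α = 57.62°
n_0 = (+0.0206, +0.9998)
n_1 = (-0.6925, +0.7214)
n_2 = (-0.9986, +0.0526)
n_3 = (-0.6657, -0.7462)
n_4 = (+0.8430, -0.5379)
n_5 = (+0.6463, +0.7631)
  (0,1): δ = 134.99°  ·
  (0,2): δ = 91.83°  ·
  (0,3): δ = 40.56°  ✓
  (0,4): δ = 58.64°  ·
  (0,5): δ = 140.92°  ·
  (1,2): δ = 136.84°  ·
  (1,3): δ = 85.57°  ·
  (1,4): δ = 13.63°  ✓
  (1,5): δ = 95.91°  ·
  (2,3): δ = 128.73°  ·
  (2,4): δ = 29.53°  ✓
  (2,5): δ = 52.75°  ✓
  (3,4): δ = 80.80°  ·
  (3,5): δ = 1.48°  ✓
  (4,5): δ = 97.72°  ·
antipodal pairs: 5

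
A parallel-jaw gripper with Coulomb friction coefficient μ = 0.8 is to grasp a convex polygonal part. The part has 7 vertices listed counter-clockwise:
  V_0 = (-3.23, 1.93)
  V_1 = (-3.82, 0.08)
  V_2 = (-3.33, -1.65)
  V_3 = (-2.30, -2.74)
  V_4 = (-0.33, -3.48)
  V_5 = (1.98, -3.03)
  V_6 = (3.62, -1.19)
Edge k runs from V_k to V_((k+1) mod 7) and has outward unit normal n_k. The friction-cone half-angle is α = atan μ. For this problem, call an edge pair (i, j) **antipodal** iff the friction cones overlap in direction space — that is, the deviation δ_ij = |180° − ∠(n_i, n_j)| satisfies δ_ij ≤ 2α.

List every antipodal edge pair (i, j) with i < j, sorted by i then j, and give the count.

α = atan 0.8 = 38.66°;  2α = 77.32°
n_0 = (-0.9527, +0.3038)
n_1 = (-0.9622, -0.2725)
n_2 = (-0.7268, -0.6868)
n_3 = (-0.3516, -0.9361)
n_4 = (+0.1912, -0.9815)
n_5 = (+0.7465, -0.6654)
n_6 = (+0.4145, +0.9100)
  (0,1): δ = 146.50°  ·
  (0,2): δ = 118.93°  ·
  (0,3): δ = 92.90°  ·
  (0,4): δ = 61.29°  ✓
  (0,5): δ = 24.02°  ✓
  (0,6): δ = 83.20°  ·
  (1,2): δ = 152.44°  ·
  (1,3): δ = 126.40°  ·
  (1,4): δ = 94.79°  ·
  (1,5): δ = 57.52°  ✓
  (1,6): δ = 49.70°  ✓
  (2,3): δ = 153.97°  ·
  (2,4): δ = 122.36°  ·
  (2,5): δ = 85.09°  ·
  (2,6): δ = 22.13°  ✓
  (3,4): δ = 148.39°  ·
  (3,5): δ = 111.12°  ·
  (3,6): δ = 3.90°  ✓
  (4,5): δ = 142.73°  ·
  (4,6): δ = 35.51°  ✓
  (5,6): δ = 72.78°  ✓
antipodal pairs: 8

count = 8; pairs: (0,4), (0,5), (1,5), (1,6), (2,6), (3,6), (4,6), (5,6)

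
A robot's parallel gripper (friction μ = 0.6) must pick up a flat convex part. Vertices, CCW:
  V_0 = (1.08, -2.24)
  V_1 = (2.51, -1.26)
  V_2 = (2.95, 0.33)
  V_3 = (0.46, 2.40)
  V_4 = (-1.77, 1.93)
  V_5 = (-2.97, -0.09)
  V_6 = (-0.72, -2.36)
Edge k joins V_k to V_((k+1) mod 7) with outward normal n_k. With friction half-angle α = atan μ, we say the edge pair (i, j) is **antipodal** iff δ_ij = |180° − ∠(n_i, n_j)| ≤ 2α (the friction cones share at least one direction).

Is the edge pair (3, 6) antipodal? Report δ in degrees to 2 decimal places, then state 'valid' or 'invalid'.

α = atan 0.6 = 30.96°;  2α = 61.93°
edge 3: e_3 = (-2.23, -0.47);  n_3 = (-0.2062, +0.9785)
edge 6: e_6 = (+1.80, +0.12);  n_6 = (+0.0665, -0.9978)
∠(n_3, n_6) = 171.91°
δ = |180° − 171.91°| = 8.09°
8.09° ≤ 2α = 61.93°  →  valid

δ = 8.09°, valid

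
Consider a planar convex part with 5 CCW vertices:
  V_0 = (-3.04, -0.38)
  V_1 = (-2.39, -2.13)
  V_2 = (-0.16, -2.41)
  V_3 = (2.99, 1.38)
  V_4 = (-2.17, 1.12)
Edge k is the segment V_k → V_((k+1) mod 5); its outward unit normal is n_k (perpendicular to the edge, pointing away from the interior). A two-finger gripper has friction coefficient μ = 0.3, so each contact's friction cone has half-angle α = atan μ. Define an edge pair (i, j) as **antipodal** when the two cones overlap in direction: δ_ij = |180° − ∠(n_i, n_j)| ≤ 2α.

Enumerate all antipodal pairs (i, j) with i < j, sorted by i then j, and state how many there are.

count = 2; pairs: (1,3), (2,4)

α = atan 0.3 = 16.70°;  2α = 33.40°
n_0 = (-0.9374, -0.3482)
n_1 = (-0.1246, -0.9922)
n_2 = (+0.7691, -0.6392)
n_3 = (-0.0503, +0.9987)
n_4 = (-0.8650, +0.5017)
  (0,1): δ = 117.53°  ·
  (0,2): δ = 60.11°  ·
  (0,3): δ = 72.51°  ·
  (0,4): δ = 129.51°  ·
  (1,2): δ = 122.57°  ·
  (1,3): δ = 10.04°  ✓
  (1,4): δ = 67.04°  ·
  (2,3): δ = 47.38°  ·
  (2,4): δ = 9.62°  ✓
  (3,4): δ = 123.00°  ·
antipodal pairs: 2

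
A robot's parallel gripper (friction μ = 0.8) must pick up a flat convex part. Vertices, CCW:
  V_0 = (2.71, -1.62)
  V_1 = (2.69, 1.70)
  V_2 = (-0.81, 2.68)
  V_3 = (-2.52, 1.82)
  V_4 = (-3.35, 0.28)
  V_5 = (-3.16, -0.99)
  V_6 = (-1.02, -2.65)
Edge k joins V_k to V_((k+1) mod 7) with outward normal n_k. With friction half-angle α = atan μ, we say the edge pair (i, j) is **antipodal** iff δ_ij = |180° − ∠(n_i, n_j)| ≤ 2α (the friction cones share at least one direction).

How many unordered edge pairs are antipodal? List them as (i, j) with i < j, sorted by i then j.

count = 10; pairs: (0,2), (0,3), (0,4), (0,5), (1,4), (1,5), (1,6), (2,5), (2,6), (3,6)

α = atan 0.8 = 38.66°;  2α = 77.32°
n_0 = (+1.0000, +0.0060)
n_1 = (+0.2696, +0.9630)
n_2 = (-0.4493, +0.8934)
n_3 = (-0.8803, +0.4744)
n_4 = (-0.9890, -0.1480)
n_5 = (-0.6129, -0.7901)
n_6 = (+0.2662, -0.9639)
  (0,1): δ = 105.99°  ·
  (0,2): δ = 63.65°  ✓
  (0,3): δ = 28.67°  ✓
  (0,4): δ = 8.16°  ✓
  (0,5): δ = 51.85°  ✓
  (0,6): δ = 105.09°  ·
  (1,2): δ = 137.66°  ·
  (1,3): δ = 102.68°  ·
  (1,4): δ = 65.85°  ✓
  (1,5): δ = 22.16°  ✓
  (1,6): δ = 31.08°  ✓
  (2,3): δ = 145.02°  ·
  (2,4): δ = 108.19°  ·
  (2,5): δ = 64.50°  ✓
  (2,6): δ = 11.26°  ✓
  (3,4): δ = 143.17°  ·
  (3,5): δ = 99.48°  ·
  (3,6): δ = 46.24°  ✓
  (4,5): δ = 136.31°  ·
  (4,6): δ = 83.07°  ·
  (5,6): δ = 126.76°  ·
antipodal pairs: 10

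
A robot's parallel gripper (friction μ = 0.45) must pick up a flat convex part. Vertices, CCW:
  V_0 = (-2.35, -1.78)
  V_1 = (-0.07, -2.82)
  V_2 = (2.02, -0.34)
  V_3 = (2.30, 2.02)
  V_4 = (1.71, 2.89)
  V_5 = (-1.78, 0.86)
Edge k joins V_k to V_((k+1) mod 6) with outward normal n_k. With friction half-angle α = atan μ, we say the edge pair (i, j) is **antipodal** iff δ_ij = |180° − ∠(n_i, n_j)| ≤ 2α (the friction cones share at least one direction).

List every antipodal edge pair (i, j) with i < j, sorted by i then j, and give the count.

α = atan 0.45 = 24.23°;  2α = 48.46°
n_0 = (-0.4150, -0.9098)
n_1 = (+0.7647, -0.6444)
n_2 = (+0.9930, -0.1178)
n_3 = (+0.8276, +0.5613)
n_4 = (-0.5028, +0.8644)
n_5 = (-0.9775, +0.2110)
  (0,1): δ = 105.60°  ·
  (0,2): δ = 72.25°  ·
  (0,3): δ = 31.34°  ✓
  (0,4): δ = 54.70°  ·
  (0,5): δ = 102.34°  ·
  (1,2): δ = 146.64°  ·
  (1,3): δ = 105.73°  ·
  (1,4): δ = 19.69°  ✓
  (1,5): δ = 27.94°  ✓
  (2,3): δ = 139.09°  ·
  (2,4): δ = 53.05°  ·
  (2,5): δ = 5.42°  ✓
  (3,4): δ = 93.96°  ·
  (3,5): δ = 46.33°  ✓
  (4,5): δ = 132.37°  ·
antipodal pairs: 5

count = 5; pairs: (0,3), (1,4), (1,5), (2,5), (3,5)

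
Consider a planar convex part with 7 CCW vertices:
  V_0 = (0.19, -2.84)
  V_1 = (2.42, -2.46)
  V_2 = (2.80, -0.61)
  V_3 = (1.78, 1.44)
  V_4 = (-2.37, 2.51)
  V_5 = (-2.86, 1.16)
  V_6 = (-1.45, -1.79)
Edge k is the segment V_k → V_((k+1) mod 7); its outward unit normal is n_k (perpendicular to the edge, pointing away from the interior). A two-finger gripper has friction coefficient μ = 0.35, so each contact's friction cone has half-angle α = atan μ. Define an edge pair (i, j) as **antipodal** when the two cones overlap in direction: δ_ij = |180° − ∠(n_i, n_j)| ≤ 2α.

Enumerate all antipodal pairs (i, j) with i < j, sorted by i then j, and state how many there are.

α = atan 0.35 = 19.29°;  2α = 38.58°
n_0 = (+0.1680, -0.9858)
n_1 = (+0.9795, -0.2012)
n_2 = (+0.8953, +0.4455)
n_3 = (+0.2497, +0.9683)
n_4 = (-0.9400, +0.3412)
n_5 = (-0.9022, -0.4312)
n_6 = (-0.5392, -0.8422)
  (0,1): δ = 111.28°  ·
  (0,2): δ = 73.22°  ·
  (0,3): δ = 24.13°  ✓
  (0,4): δ = 60.38°  ·
  (0,5): δ = 105.88°  ·
  (0,6): δ = 137.70°  ·
  (1,2): δ = 141.94°  ·
  (1,3): δ = 92.85°  ·
  (1,4): δ = 8.34°  ✓
  (1,5): δ = 37.15°  ✓
  (1,6): δ = 68.98°  ·
  (2,3): δ = 130.91°  ·
  (2,4): δ = 46.40°  ·
  (2,5): δ = 0.91°  ✓
  (2,6): δ = 30.92°  ✓
  (3,4): δ = 95.49°  ·
  (3,5): δ = 50.00°  ·
  (3,6): δ = 18.17°  ✓
  (4,5): δ = 134.50°  ·
  (4,6): δ = 102.68°  ·
  (5,6): δ = 148.18°  ·
antipodal pairs: 6

count = 6; pairs: (0,3), (1,4), (1,5), (2,5), (2,6), (3,6)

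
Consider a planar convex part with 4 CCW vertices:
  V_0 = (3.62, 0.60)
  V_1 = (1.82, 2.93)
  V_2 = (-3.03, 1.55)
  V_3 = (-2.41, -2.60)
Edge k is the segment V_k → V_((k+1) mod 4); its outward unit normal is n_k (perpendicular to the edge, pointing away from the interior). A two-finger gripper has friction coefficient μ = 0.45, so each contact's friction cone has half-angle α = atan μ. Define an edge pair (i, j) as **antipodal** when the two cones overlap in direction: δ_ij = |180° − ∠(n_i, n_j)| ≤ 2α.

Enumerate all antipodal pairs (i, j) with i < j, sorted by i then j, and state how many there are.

α = atan 0.45 = 24.23°;  2α = 48.46°
n_0 = (+0.7914, +0.6114)
n_1 = (-0.2737, +0.9618)
n_2 = (-0.9890, -0.1478)
n_3 = (+0.4688, -0.8833)
  (0,1): δ = 111.80°  ·
  (0,2): δ = 29.19°  ✓
  (0,3): δ = 80.27°  ·
  (1,2): δ = 97.39°  ·
  (1,3): δ = 12.07°  ✓
  (2,3): δ = 70.54°  ·
antipodal pairs: 2

count = 2; pairs: (0,2), (1,3)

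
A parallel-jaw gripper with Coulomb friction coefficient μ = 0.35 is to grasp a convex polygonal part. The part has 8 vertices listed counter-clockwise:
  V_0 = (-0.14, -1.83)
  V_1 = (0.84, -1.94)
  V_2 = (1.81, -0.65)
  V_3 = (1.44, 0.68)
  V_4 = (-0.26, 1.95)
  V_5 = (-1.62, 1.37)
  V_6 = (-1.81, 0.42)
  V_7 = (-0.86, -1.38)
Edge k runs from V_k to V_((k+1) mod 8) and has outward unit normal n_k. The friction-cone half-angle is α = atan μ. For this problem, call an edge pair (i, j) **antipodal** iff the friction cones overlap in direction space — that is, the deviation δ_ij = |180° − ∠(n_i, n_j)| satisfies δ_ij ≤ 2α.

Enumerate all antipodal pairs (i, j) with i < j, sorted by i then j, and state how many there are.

count = 8; pairs: (0,3), (0,4), (1,4), (1,5), (2,5), (2,6), (3,6), (3,7)

α = atan 0.35 = 19.29°;  2α = 38.58°
n_0 = (-0.1115, -0.9938)
n_1 = (+0.7993, -0.6010)
n_2 = (+0.9634, +0.2680)
n_3 = (+0.5985, +0.8011)
n_4 = (-0.3923, +0.9198)
n_5 = (-0.9806, +0.1961)
n_6 = (-0.8844, -0.4668)
n_7 = (-0.5300, -0.8480)
  (0,1): δ = 120.54°  ·
  (0,2): δ = 68.05°  ·
  (0,3): δ = 30.36°  ✓
  (0,4): δ = 29.50°  ✓
  (0,5): δ = 85.09°  ·
  (0,6): δ = 124.23°  ·
  (0,7): δ = 154.40°  ·
  (1,2): δ = 127.51°  ·
  (1,3): δ = 89.82°  ·
  (1,4): δ = 29.96°  ✓
  (1,5): δ = 25.63°  ✓
  (1,6): δ = 64.76°  ·
  (1,7): δ = 94.94°  ·
  (2,3): δ = 142.31°  ·
  (2,4): δ = 82.45°  ·
  (2,5): δ = 26.86°  ✓
  (2,6): δ = 12.28°  ✓
  (2,7): δ = 42.45°  ·
  (3,4): δ = 120.14°  ·
  (3,5): δ = 64.55°  ·
  (3,6): δ = 25.41°  ✓
  (3,7): δ = 4.76°  ✓
  (4,5): δ = 124.41°  ·
  (4,6): δ = 85.27°  ·
  (4,7): δ = 55.10°  ·
  (5,6): δ = 140.87°  ·
  (5,7): δ = 110.70°  ·
  (6,7): δ = 149.83°  ·
antipodal pairs: 8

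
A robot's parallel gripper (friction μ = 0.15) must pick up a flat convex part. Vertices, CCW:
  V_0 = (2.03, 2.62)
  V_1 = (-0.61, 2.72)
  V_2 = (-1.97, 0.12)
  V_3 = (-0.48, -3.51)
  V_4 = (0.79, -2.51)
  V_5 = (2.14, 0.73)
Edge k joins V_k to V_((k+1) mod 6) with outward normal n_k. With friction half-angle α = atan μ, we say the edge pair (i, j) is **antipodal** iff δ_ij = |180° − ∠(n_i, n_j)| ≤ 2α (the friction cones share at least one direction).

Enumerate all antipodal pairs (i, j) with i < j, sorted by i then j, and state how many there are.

α = atan 0.15 = 8.53°;  2α = 17.06°
n_0 = (+0.0379, +0.9993)
n_1 = (-0.8861, +0.4635)
n_2 = (-0.9251, -0.3797)
n_3 = (+0.6186, -0.7857)
n_4 = (+0.9231, -0.3846)
n_5 = (+0.9983, +0.0581)
  (0,1): δ = 115.44°  ·
  (0,2): δ = 65.51°  ·
  (0,3): δ = 40.39°  ·
  (0,4): δ = 69.55°  ·
  (0,5): δ = 95.50°  ·
  (1,2): δ = 130.07°  ·
  (1,3): δ = 24.17°  ·
  (1,4): δ = 4.99°  ✓
  (1,5): δ = 30.94°  ·
  (2,3): δ = 74.10°  ·
  (2,4): δ = 44.94°  ·
  (2,5): δ = 18.99°  ·
  (3,4): δ = 150.84°  ·
  (3,5): δ = 124.89°  ·
  (4,5): δ = 154.05°  ·
antipodal pairs: 1

count = 1; pairs: (1,4)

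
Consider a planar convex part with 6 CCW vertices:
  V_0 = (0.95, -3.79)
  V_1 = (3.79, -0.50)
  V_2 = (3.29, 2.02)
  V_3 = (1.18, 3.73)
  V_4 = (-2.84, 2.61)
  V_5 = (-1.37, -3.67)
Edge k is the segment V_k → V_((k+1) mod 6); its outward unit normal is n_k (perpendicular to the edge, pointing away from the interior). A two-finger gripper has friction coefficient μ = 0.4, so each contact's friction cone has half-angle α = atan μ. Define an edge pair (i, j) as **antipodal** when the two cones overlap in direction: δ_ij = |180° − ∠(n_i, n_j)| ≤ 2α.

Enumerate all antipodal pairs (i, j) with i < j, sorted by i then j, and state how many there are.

count = 5; pairs: (0,3), (1,4), (2,4), (2,5), (3,5)

α = atan 0.4 = 21.80°;  2α = 43.60°
n_0 = (+0.7570, -0.6534)
n_1 = (+0.9809, +0.1946)
n_2 = (+0.6296, +0.7769)
n_3 = (-0.2684, +0.9633)
n_4 = (-0.9737, -0.2279)
n_5 = (-0.0517, -0.9987)
  (0,1): δ = 127.98°  ·
  (0,2): δ = 88.22°  ·
  (0,3): δ = 33.63°  ✓
  (0,4): δ = 53.98°  ·
  (0,5): δ = 127.84°  ·
  (1,2): δ = 140.24°  ·
  (1,3): δ = 85.65°  ·
  (1,4): δ = 1.95°  ✓
  (1,5): δ = 75.82°  ·
  (2,3): δ = 125.41°  ·
  (2,4): δ = 37.80°  ✓
  (2,5): δ = 36.06°  ✓
  (3,4): δ = 92.39°  ·
  (3,5): δ = 18.53°  ✓
  (4,5): δ = 106.14°  ·
antipodal pairs: 5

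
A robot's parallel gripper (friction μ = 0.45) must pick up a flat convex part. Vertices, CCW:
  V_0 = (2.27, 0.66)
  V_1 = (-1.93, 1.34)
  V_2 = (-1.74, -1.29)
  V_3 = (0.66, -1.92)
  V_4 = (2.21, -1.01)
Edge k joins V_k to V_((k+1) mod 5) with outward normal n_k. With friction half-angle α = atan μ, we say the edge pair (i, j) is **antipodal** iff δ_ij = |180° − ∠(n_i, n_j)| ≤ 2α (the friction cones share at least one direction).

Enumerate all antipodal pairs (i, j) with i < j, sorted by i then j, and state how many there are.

α = atan 0.45 = 24.23°;  2α = 48.46°
n_0 = (+0.1598, +0.9871)
n_1 = (-0.9974, -0.0721)
n_2 = (-0.2539, -0.9672)
n_3 = (+0.5063, -0.8624)
n_4 = (+0.9994, -0.0359)
  (0,1): δ = 76.67°  ·
  (0,2): δ = 5.51°  ✓
  (0,3): δ = 39.61°  ✓
  (0,4): δ = 97.14°  ·
  (1,2): δ = 108.84°  ·
  (1,3): δ = 63.72°  ·
  (1,4): δ = 6.19°  ✓
  (2,3): δ = 134.87°  ·
  (2,4): δ = 77.35°  ·
  (3,4): δ = 122.47°  ·
antipodal pairs: 3

count = 3; pairs: (0,2), (0,3), (1,4)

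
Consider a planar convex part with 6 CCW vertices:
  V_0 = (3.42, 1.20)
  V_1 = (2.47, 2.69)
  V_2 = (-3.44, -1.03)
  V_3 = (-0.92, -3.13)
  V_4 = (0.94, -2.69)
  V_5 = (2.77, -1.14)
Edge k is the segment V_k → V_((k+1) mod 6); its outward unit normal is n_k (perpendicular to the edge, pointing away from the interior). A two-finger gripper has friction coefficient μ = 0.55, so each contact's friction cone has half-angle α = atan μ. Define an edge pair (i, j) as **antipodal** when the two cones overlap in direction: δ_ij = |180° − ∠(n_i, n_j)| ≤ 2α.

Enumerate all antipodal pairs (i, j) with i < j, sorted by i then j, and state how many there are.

count = 4; pairs: (0,2), (1,3), (1,4), (1,5)

α = atan 0.55 = 28.81°;  2α = 57.62°
n_0 = (+0.8432, +0.5376)
n_1 = (-0.5327, +0.8463)
n_2 = (-0.6402, -0.7682)
n_3 = (+0.2302, -0.9731)
n_4 = (+0.6463, -0.7631)
n_5 = (+0.9635, -0.2676)
  (0,1): δ = 90.33°  ·
  (0,2): δ = 17.67°  ✓
  (0,3): δ = 70.79°  ·
  (0,4): δ = 97.74°  ·
  (0,5): δ = 131.95°  ·
  (1,2): δ = 71.99°  ·
  (1,3): δ = 18.88°  ✓
  (1,4): δ = 8.08°  ✓
  (1,5): δ = 42.29°  ✓
  (2,3): δ = 126.89°  ·
  (2,4): δ = 99.93°  ·
  (2,5): δ = 65.72°  ·
  (3,4): δ = 153.04°  ·
  (3,5): δ = 118.83°  ·
  (4,5): δ = 145.79°  ·
antipodal pairs: 4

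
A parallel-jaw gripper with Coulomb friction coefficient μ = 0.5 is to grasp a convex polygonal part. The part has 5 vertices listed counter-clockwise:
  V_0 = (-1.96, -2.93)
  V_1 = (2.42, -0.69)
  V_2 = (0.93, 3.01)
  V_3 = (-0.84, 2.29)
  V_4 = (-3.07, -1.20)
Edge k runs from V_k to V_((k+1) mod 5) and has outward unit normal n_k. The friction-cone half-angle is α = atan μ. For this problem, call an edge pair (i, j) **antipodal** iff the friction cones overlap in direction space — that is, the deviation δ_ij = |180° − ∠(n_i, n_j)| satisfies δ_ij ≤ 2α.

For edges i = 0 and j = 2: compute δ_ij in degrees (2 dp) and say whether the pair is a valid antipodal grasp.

α = atan 0.5 = 26.57°;  2α = 53.13°
edge 0: e_0 = (+4.38, +2.24);  n_0 = (+0.4553, -0.8903)
edge 2: e_2 = (-1.77, -0.72);  n_2 = (-0.3768, +0.9263)
∠(n_0, n_2) = 175.05°
δ = |180° − 175.05°| = 4.95°
4.95° ≤ 2α = 53.13°  →  valid

δ = 4.95°, valid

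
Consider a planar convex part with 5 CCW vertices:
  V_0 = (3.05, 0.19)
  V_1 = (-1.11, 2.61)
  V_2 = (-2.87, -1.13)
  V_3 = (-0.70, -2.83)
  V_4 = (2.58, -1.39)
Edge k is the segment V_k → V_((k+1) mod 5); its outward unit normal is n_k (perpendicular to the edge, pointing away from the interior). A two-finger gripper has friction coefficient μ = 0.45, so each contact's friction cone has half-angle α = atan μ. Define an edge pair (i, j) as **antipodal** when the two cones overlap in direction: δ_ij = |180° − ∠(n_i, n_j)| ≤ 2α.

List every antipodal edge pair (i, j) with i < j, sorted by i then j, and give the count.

count = 3; pairs: (0,2), (1,3), (1,4)

α = atan 0.45 = 24.23°;  2α = 48.46°
n_0 = (+0.5028, +0.8644)
n_1 = (-0.9048, +0.4258)
n_2 = (-0.6167, -0.7872)
n_3 = (+0.4020, -0.9156)
n_4 = (+0.9585, -0.2851)
  (0,1): δ = 85.01°  ·
  (0,2): δ = 7.89°  ✓
  (0,3): δ = 53.89°  ·
  (0,4): δ = 103.62°  ·
  (1,2): δ = 102.87°  ·
  (1,3): δ = 41.10°  ✓
  (1,4): δ = 8.64°  ✓
  (2,3): δ = 118.22°  ·
  (2,4): δ = 68.49°  ·
  (3,4): δ = 130.27°  ·
antipodal pairs: 3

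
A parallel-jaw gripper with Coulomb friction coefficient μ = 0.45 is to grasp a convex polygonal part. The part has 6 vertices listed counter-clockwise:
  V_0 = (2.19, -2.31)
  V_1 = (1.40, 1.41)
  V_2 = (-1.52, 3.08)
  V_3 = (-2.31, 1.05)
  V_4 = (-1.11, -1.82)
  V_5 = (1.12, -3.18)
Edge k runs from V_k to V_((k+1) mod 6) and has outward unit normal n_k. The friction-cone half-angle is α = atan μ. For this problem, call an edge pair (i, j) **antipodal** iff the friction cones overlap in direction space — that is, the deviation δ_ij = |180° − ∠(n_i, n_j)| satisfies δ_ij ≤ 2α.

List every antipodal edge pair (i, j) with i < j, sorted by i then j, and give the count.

α = atan 0.45 = 24.23°;  2α = 48.46°
n_0 = (+0.9782, +0.2077)
n_1 = (+0.4965, +0.8681)
n_2 = (-0.9319, +0.3627)
n_3 = (-0.9226, -0.3858)
n_4 = (-0.5207, -0.8538)
n_5 = (+0.6309, -0.7759)
  (0,1): δ = 131.76°  ·
  (0,2): δ = 33.25°  ✓
  (0,3): δ = 10.70°  ✓
  (0,4): δ = 46.63°  ✓
  (0,5): δ = 117.12°  ·
  (1,2): δ = 81.50°  ·
  (1,3): δ = 37.54°  ✓
  (1,4): δ = 1.61°  ✓
  (1,5): δ = 68.88°  ·
  (2,3): δ = 136.05°  ·
  (2,4): δ = 100.11°  ·
  (2,5): δ = 29.62°  ✓
  (3,4): δ = 144.07°  ·
  (3,5): δ = 73.58°  ·
  (4,5): δ = 109.51°  ·
antipodal pairs: 6

count = 6; pairs: (0,2), (0,3), (0,4), (1,3), (1,4), (2,5)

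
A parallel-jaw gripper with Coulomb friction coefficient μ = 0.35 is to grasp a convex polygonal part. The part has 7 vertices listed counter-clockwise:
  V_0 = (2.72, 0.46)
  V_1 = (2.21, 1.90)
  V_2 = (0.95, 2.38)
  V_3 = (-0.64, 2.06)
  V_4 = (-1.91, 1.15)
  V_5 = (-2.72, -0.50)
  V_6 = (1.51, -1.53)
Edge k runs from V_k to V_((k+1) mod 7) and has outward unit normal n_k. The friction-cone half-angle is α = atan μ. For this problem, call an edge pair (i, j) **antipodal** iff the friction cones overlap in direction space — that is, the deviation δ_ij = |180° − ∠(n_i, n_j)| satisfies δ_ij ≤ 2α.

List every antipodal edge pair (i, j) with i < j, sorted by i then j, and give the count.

count = 4; pairs: (1,5), (2,5), (3,6), (4,6)

α = atan 0.35 = 19.29°;  2α = 38.58°
n_0 = (+0.9426, +0.3338)
n_1 = (+0.3560, +0.9345)
n_2 = (-0.1973, +0.9803)
n_3 = (-0.5824, +0.8129)
n_4 = (-0.8977, +0.4407)
n_5 = (-0.2366, -0.9716)
n_6 = (+0.8544, -0.5195)
  (0,1): δ = 130.36°  ·
  (0,2): δ = 98.12°  ·
  (0,3): δ = 73.88°  ·
  (0,4): δ = 45.65°  ·
  (0,5): δ = 56.81°  ·
  (0,6): δ = 129.20°  ·
  (1,2): δ = 147.77°  ·
  (1,3): δ = 123.52°  ·
  (1,4): δ = 95.29°  ·
  (1,5): δ = 7.17°  ✓
  (1,6): δ = 79.55°  ·
  (2,3): δ = 155.76°  ·
  (2,4): δ = 127.53°  ·
  (2,5): δ = 25.06°  ✓
  (2,6): δ = 47.32°  ·
  (3,4): δ = 151.77°  ·
  (3,5): δ = 49.31°  ·
  (3,6): δ = 23.08°  ✓
  (4,5): δ = 77.54°  ·
  (4,6): δ = 5.15°  ✓
  (5,6): δ = 107.62°  ·
antipodal pairs: 4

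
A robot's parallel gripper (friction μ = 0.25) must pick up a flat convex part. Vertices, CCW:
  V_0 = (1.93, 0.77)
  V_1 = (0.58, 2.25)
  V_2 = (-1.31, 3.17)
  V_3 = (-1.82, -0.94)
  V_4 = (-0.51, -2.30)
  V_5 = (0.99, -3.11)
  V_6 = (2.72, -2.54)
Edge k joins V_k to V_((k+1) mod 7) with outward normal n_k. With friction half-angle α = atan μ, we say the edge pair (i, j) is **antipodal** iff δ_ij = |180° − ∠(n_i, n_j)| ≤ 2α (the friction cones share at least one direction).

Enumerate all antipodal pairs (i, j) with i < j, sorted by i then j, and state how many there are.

α = atan 0.25 = 14.04°;  2α = 28.07°
n_0 = (+0.7388, +0.6739)
n_1 = (+0.4377, +0.8991)
n_2 = (-0.9924, +0.1231)
n_3 = (-0.7202, -0.6937)
n_4 = (-0.4751, -0.8799)
n_5 = (+0.3129, -0.9498)
n_6 = (+0.9727, +0.2322)
  (0,1): δ = 158.33°  ·
  (0,2): δ = 49.44°  ·
  (0,3): δ = 1.56°  ✓
  (0,4): δ = 19.26°  ✓
  (0,5): δ = 65.87°  ·
  (0,6): δ = 151.05°  ·
  (1,2): δ = 71.12°  ·
  (1,3): δ = 20.12°  ✓
  (1,4): δ = 2.41°  ✓
  (1,5): δ = 44.19°  ·
  (1,6): δ = 129.38°  ·
  (2,3): δ = 129.00°  ·
  (2,4): δ = 111.30°  ·
  (2,5): δ = 64.69°  ·
  (2,6): δ = 20.50°  ✓
  (3,4): δ = 162.30°  ·
  (3,5): δ = 115.69°  ·
  (3,6): δ = 30.50°  ·
  (4,5): δ = 133.39°  ·
  (4,6): δ = 48.21°  ·
  (5,6): δ = 94.81°  ·
antipodal pairs: 5

count = 5; pairs: (0,3), (0,4), (1,3), (1,4), (2,6)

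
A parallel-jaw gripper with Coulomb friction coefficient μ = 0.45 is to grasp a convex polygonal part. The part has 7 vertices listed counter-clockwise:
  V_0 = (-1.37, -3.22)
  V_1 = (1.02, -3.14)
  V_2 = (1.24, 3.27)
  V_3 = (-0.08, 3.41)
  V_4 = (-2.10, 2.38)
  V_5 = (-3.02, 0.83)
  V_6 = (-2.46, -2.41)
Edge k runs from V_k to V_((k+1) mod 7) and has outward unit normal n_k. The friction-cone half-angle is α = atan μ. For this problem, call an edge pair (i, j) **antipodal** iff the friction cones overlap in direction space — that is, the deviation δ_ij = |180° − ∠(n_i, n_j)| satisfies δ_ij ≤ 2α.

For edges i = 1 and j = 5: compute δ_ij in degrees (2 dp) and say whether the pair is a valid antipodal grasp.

δ = 11.77°, valid

α = atan 0.45 = 24.23°;  2α = 48.46°
edge 1: e_1 = (+0.22, +6.41);  n_1 = (+0.9994, -0.0343)
edge 5: e_5 = (+0.56, -3.24);  n_5 = (-0.9854, -0.1703)
∠(n_1, n_5) = 168.23°
δ = |180° − 168.23°| = 11.77°
11.77° ≤ 2α = 48.46°  →  valid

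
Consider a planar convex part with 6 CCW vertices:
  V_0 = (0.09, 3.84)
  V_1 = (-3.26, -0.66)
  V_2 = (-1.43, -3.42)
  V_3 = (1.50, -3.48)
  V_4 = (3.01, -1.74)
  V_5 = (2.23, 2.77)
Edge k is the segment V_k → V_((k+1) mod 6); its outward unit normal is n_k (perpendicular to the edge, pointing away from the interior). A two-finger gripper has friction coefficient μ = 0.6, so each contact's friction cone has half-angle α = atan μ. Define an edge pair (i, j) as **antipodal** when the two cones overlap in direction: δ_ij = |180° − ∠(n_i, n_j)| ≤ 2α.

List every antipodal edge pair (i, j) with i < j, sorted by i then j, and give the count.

count = 6; pairs: (0,2), (0,3), (0,4), (1,4), (1,5), (2,5)

α = atan 0.6 = 30.96°;  2α = 61.93°
n_0 = (-0.8021, +0.5971)
n_1 = (-0.8334, -0.5526)
n_2 = (-0.0205, -0.9998)
n_3 = (+0.7553, -0.6554)
n_4 = (+0.9854, +0.1704)
n_5 = (+0.4472, +0.8944)
  (0,1): δ = 109.79°  ·
  (0,2): δ = 54.51°  ✓
  (0,3): δ = 4.29°  ✓
  (0,4): δ = 46.48°  ✓
  (0,5): δ = 100.10°  ·
  (1,2): δ = 124.72°  ·
  (1,3): δ = 74.50°  ·
  (1,4): δ = 23.73°  ✓
  (1,5): δ = 29.89°  ✓
  (2,3): δ = 129.78°  ·
  (2,4): δ = 79.01°  ·
  (2,5): δ = 25.39°  ✓
  (3,4): δ = 129.24°  ·
  (3,5): δ = 75.61°  ·
  (4,5): δ = 126.38°  ·
antipodal pairs: 6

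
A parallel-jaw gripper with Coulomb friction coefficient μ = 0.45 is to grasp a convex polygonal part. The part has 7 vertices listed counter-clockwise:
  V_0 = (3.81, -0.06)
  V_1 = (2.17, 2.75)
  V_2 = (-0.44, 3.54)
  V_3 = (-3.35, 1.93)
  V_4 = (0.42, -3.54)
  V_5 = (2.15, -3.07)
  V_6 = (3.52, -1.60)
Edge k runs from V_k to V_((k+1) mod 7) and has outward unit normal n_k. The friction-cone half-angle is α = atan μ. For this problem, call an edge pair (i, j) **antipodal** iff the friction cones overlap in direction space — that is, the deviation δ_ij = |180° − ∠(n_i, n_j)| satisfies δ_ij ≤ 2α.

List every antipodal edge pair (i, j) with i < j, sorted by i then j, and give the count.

α = atan 0.45 = 24.23°;  2α = 48.46°
n_0 = (+0.8637, +0.5041)
n_1 = (+0.2897, +0.9571)
n_2 = (-0.4841, +0.8750)
n_3 = (-0.8234, -0.5675)
n_4 = (+0.2622, -0.9650)
n_5 = (+0.7316, -0.6818)
n_6 = (+0.9827, -0.1851)
  (0,1): δ = 137.11°  ·
  (0,2): δ = 91.31°  ·
  (0,3): δ = 4.31°  ✓
  (0,4): δ = 74.93°  ·
  (0,5): δ = 106.75°  ·
  (0,6): δ = 139.07°  ·
  (1,2): δ = 134.21°  ·
  (1,3): δ = 38.58°  ✓
  (1,4): δ = 32.04°  ✓
  (1,5): δ = 63.86°  ·
  (1,6): δ = 96.18°  ·
  (2,3): δ = 84.38°  ·
  (2,4): δ = 13.76°  ✓
  (2,5): δ = 18.06°  ✓
  (2,6): δ = 50.38°  ·
  (3,4): δ = 109.38°  ·
  (3,5): δ = 77.56°  ·
  (3,6): δ = 45.24°  ✓
  (4,5): δ = 148.18°  ·
  (4,6): δ = 115.86°  ·
  (5,6): δ = 147.68°  ·
antipodal pairs: 6

count = 6; pairs: (0,3), (1,3), (1,4), (2,4), (2,5), (3,6)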